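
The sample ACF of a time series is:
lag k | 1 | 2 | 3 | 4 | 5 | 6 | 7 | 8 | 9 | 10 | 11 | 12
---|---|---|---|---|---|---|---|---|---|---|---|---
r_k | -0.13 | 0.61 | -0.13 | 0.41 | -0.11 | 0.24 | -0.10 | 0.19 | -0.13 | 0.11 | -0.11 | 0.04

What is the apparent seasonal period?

The largest autocorrelation is r_2 = 0.61, with weaker echoes at lags 4 (0.41), 6 (0.24) and 8 (0.19); the remaining lags stay at or below 0.11.
The dominant spike at lag 2 indicates a seasonal period of 2.

2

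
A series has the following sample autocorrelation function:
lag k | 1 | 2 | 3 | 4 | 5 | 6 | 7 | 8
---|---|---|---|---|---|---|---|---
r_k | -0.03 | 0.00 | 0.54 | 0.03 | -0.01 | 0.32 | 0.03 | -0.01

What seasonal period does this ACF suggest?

The largest autocorrelation is r_3 = 0.54, with a weaker echo at lag 6 (0.32); the remaining lags stay at or below 0.03.
The dominant spike at lag 3 indicates a seasonal period of 3.

3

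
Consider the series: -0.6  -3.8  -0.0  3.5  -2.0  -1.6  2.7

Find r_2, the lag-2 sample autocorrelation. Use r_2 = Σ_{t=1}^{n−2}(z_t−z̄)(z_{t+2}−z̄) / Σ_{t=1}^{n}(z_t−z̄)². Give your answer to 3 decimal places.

Mean z̄ = (-0.6 − 3.8 − 0.0 + 3.5 − 2.0 − 1.6 + 2.7)/7 = -0.2571
Deviations from mean: -0.3429, -3.5429, 0.2571, 3.7571, -1.7429, -1.3429, 2.9571
Σ(z_t−z̄)(z_{t+2}−z̄) = (-0.0882) + (-13.3110) + (-0.4482) + (-5.0453) + (-5.1539) = -24.0465
Denominator Σ(z_t−z̄)² = 40.4371
r_2 = -24.0465 / 40.4371 = -0.595

-0.595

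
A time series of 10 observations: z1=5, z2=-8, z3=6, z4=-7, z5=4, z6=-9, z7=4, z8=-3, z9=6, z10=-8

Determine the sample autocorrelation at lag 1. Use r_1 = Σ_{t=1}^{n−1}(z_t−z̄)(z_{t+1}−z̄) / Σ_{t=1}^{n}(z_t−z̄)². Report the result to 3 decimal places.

Mean z̄ = (5 − 8 + 6 − 7 + 4 − 9 + 4 − 3 + 6 − 8)/10 = -1.0000
Numerator Σ_{t=1}^{9}(z_t−z̄)(z_{t+1}−z̄) = -316.0000
Denominator Σ(z_t−z̄)² = 386.0000
r_1 = -316.0000 / 386.0000 = -0.819

-0.819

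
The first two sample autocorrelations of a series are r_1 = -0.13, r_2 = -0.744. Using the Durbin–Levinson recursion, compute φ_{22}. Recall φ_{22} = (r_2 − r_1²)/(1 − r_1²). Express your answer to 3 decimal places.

-0.774

φ_{22} = (r_2 − r_1²) / (1 − r_1²)
r_1² = (-0.13)² = 0.0169
Numerator = -0.744 − 0.0169 = -0.7609; denominator = 1 − 0.0169 = 0.9831
φ_{22} = -0.7609 / 0.9831 = -0.774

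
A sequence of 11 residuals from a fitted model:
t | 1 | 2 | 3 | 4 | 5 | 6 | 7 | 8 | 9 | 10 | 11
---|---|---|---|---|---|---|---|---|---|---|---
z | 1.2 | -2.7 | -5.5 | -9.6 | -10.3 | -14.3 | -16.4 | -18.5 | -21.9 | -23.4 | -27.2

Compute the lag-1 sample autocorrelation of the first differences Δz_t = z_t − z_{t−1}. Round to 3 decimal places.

-0.629

First differences Δz: -3.9, -2.8, -4.1, -0.7, -4.0, -2.1, -2.1, -3.4, -1.5, -3.8
Mean of differences = -2.8400
Numerator Σ(Δz_t−Δz̄)(Δz_{t+1}−Δz̄) = -8.0336
Denominator Σ(Δz_t−Δz̄)² = 12.7640
r_1(Δz) = -8.0336 / 12.7640 = -0.629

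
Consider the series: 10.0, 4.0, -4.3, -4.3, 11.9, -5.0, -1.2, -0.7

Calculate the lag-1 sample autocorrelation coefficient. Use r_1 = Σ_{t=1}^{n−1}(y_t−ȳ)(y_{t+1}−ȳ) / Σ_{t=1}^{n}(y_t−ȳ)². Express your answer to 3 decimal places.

-0.213

Mean ȳ = (10.0 + 4.0 − 4.3 − 4.3 + 11.9 − 5.0 − 1.2 − 0.7)/8 = 1.3000
Σ(y_t−ȳ)(y_{t+1}−ȳ) = (23.4900) + (-15.1200) + (31.3600) + (-59.3600) + (-66.7800) + (15.7500) + (5.0000) = -65.6600
Denominator Σ(y_t−ȳ)² = 308.0000
r_1 = -65.6600 / 308.0000 = -0.213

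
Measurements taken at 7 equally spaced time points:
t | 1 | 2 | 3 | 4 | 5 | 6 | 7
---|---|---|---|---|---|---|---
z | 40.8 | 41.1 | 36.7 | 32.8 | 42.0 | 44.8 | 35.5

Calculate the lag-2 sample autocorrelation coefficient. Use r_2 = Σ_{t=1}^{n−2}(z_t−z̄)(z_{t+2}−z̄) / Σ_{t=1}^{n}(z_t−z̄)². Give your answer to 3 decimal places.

Mean z̄ = (40.8 + 41.1 + 36.7 + 32.8 + 42.0 + 44.8 + 35.5)/7 = 39.1000
Deviations from mean: 1.7000, 2.0000, -2.4000, -6.3000, 2.9000, 5.7000, -3.6000
Σ(z_t−z̄)(z_{t+2}−z̄) = (-4.0800) + (-12.6000) + (-6.9600) + (-35.9100) + (-10.4400) = -69.9900
Denominator Σ(z_t−z̄)² = 106.2000
r_2 = -69.9900 / 106.2000 = -0.659

-0.659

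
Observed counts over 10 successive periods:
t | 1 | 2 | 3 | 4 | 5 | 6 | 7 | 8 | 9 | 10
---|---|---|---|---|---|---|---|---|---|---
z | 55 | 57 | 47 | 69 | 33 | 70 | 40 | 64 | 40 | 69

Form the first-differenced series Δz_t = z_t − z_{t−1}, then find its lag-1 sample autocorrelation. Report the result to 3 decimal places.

First differences Δz: 2, -10, 22, -36, 37, -30, 24, -24, 29
Mean of differences = 1.5556
Numerator Σ(Δz_t−Δz̄)(Δz_{t+1}−Δz̄) = -5441.9753
Denominator Σ(Δz_t−Δz̄)² = 6124.2222
r_1(Δz) = -5441.9753 / 6124.2222 = -0.889

-0.889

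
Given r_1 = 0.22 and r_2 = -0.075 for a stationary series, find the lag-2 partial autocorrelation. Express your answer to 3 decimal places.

-0.130

φ_{22} = (r_2 − r_1²) / (1 − r_1²)
r_1² = (0.22)² = 0.0484
Numerator = -0.075 − 0.0484 = -0.1234; denominator = 1 − 0.0484 = 0.9516
φ_{22} = -0.1234 / 0.9516 = -0.130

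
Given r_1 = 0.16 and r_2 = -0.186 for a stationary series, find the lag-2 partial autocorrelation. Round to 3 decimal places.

-0.217

φ_{22} = (r_2 − r_1²) / (1 − r_1²)
r_1² = (0.16)² = 0.0256
Numerator = -0.186 − 0.0256 = -0.2116; denominator = 1 − 0.0256 = 0.9744
φ_{22} = -0.2116 / 0.9744 = -0.217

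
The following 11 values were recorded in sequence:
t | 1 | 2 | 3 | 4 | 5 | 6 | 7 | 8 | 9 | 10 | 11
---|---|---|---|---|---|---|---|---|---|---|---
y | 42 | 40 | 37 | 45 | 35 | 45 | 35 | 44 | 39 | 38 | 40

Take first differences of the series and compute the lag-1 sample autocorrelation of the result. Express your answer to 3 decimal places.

First differences Δy: -2, -3, 8, -10, 10, -10, 9, -5, -1, 2
Mean of differences = -0.2000
Numerator Σ(Δy_t−Δȳ)(Δy_{t+1}−Δȳ) = -430.4400
Denominator Σ(Δy_t−Δȳ)² = 487.6000
r_1(Δy) = -430.4400 / 487.6000 = -0.883

-0.883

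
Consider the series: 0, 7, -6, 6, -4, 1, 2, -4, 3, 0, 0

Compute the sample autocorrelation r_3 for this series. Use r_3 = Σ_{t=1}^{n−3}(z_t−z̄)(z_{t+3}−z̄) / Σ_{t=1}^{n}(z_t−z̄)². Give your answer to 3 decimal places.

Mean z̄ = (0 + 7 − 6 + 6 − 4 + 1 + 2 − 4 + 3 + 0 + 0)/11 = 0.4545
Numerator Σ_{t=1}^{8}(z_t−z̄)(z_{t+3}−z̄) = -4.0744
Denominator Σ(z_t−z̄)² = 164.7273
r_3 = -4.0744 / 164.7273 = -0.025

-0.025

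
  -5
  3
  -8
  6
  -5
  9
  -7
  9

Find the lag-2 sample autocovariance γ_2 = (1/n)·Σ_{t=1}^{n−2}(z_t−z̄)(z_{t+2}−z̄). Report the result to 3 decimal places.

Mean z̄ = (-5 + 3 − 8 + 6 − 5 + 9 − 7 + 9)/8 = 0.2500
Σ_{t=1}^{6}(z_t−z̄)(z_{t+2}−z̄) = 267.3750
γ_2 = 267.3750 / 8 = 33.422

33.422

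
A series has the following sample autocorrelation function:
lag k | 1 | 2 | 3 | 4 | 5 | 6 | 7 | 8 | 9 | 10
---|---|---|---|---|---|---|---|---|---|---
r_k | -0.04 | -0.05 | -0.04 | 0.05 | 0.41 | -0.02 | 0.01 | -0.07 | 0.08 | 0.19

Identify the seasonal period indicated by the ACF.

5

The largest autocorrelation is r_5 = 0.41, with a weaker echo at lag 10 (0.19); the remaining lags stay at or below 0.08.
The dominant spike at lag 5 indicates a seasonal period of 5.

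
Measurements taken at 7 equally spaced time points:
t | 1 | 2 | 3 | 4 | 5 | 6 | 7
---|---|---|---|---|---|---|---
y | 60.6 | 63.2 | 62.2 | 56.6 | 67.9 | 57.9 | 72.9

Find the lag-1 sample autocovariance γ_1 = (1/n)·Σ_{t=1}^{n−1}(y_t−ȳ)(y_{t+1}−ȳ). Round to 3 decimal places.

-14.579

Mean ȳ = (60.6 + 63.2 + 62.2 + 56.6 + 67.9 + 57.9 + 72.9)/7 = 63.0429
Deviations: -2.4429, 0.1571, -0.8429, -6.4429, 4.8571, -5.1429, 9.8571
Σ_{t=1}^{6}(y_t−ȳ)(y_{t+1}−ȳ) = -102.0533
γ_1 = -102.0533 / 7 = -14.579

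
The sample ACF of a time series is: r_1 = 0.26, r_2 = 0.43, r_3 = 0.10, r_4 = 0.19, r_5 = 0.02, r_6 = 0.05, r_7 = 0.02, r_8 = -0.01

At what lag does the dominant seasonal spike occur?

The largest autocorrelation is r_2 = 0.43; the remaining lags stay at or below 0.26.
The dominant spike at lag 2 indicates a seasonal period of 2.

2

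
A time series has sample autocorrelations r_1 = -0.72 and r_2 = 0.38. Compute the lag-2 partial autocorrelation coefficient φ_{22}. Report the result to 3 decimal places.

-0.287

φ_{22} = (r_2 − r_1²) / (1 − r_1²)
r_1² = (-0.72)² = 0.5184
Numerator = 0.38 − 0.5184 = -0.1384; denominator = 1 − 0.5184 = 0.4816
φ_{22} = -0.1384 / 0.4816 = -0.287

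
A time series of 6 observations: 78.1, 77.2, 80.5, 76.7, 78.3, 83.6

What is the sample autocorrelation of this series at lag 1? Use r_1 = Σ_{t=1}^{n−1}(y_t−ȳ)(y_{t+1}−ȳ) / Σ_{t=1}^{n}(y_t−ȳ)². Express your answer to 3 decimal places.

Mean ȳ = (78.1 + 77.2 + 80.5 + 76.7 + 78.3 + 83.6)/6 = 79.0667
Deviations from mean: -0.9667, -1.8667, 1.4333, -2.3667, -0.7667, 4.5333
Numerator Σ_{t=1}^{5}(y_t−ȳ)(y_{t+1}−ȳ) = -5.9244
Denominator Σ(y_t−ȳ)² = 33.2133
r_1 = -5.9244 / 33.2133 = -0.178

-0.178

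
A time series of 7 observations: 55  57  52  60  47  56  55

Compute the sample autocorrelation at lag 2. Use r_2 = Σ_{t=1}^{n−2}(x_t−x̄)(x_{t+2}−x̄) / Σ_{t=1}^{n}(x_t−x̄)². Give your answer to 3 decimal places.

Mean x̄ = (55 + 57 + 52 + 60 + 47 + 56 + 55)/7 = 54.5714
Deviations from mean: 0.4286, 2.4286, -2.5714, 5.4286, -7.5714, 1.4286, 0.4286
Σ(x_t−x̄)(x_{t+2}−x̄) = (-1.1020) + (13.1837) + (19.4694) + (7.7551) + (-3.2449) = 36.0612
Denominator Σ(x_t−x̄)² = 101.7143
r_2 = 36.0612 / 101.7143 = 0.355

0.355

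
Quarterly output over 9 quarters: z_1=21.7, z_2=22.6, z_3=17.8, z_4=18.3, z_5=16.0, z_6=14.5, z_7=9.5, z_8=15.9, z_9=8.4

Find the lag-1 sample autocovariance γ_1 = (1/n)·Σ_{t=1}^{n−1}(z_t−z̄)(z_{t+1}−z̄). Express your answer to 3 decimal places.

7.177

Mean z̄ = (21.7 + 22.6 + 17.8 + 18.3 + 16.0 + 14.5 + 9.5 + 15.9 + 8.4)/9 = 16.0778
Σ_{t=1}^{8}(z_t−z̄)(z_{t+1}−z̄) = 64.5917
γ_1 = 64.5917 / 9 = 7.177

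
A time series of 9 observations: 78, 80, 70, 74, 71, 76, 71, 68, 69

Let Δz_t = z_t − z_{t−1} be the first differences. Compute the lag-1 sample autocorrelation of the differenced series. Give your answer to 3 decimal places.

-0.642

First differences Δz: 2, -10, 4, -3, 5, -5, -3, 1
Mean of differences = -1.1250
Numerator Σ(Δz_t−Δz̄)(Δz_{t+1}−Δz̄) = -114.7656
Denominator Σ(Δz_t−Δz̄)² = 178.8750
r_1(Δz) = -114.7656 / 178.8750 = -0.642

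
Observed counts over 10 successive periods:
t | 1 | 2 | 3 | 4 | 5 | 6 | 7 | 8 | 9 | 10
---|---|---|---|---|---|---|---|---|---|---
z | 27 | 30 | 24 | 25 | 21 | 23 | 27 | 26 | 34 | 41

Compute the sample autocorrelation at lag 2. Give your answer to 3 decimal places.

Mean z̄ = (27 + 30 + 24 + 25 + 21 + 23 + 27 + 26 + 34 + 41)/10 = 27.8000
Numerator Σ_{t=1}^{8}(z_t−z̄)(z_{t+2}−z̄) = 21.5200
Denominator Σ(z_t−z̄)² = 313.6000
r_2 = 21.5200 / 313.6000 = 0.069

0.069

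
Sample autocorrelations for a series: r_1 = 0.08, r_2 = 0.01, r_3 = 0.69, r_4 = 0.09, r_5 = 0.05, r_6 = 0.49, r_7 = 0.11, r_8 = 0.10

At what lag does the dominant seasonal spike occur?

3

The largest autocorrelation is r_3 = 0.69, with a weaker echo at lag 6 (0.49); the remaining lags stay at or below 0.11.
The dominant spike at lag 3 indicates a seasonal period of 3.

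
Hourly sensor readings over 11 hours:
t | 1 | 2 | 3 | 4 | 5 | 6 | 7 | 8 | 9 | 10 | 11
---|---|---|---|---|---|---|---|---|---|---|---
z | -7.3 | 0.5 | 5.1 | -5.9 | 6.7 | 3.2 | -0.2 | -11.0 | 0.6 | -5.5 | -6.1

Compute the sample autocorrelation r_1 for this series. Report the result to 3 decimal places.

Mean z̄ = (-7.3 + 0.5 + 5.1 − 5.9 + 6.7 + 3.2 − 0.2 − 11.0 + 0.6 − 5.5 − 6.1)/11 = -1.8091
Numerator Σ_{t=1}^{10}(z_t−z̄)(z_{t+1}−z̄) = -39.1019
Denominator Σ(z_t−z̄)² = 322.3491
r_1 = -39.1019 / 322.3491 = -0.121

-0.121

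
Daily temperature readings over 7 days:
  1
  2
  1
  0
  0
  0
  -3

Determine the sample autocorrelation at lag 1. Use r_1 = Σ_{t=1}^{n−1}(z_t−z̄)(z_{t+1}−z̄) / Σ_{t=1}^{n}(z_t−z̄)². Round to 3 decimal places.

0.239

Mean z̄ = (1 + 2 + 1 + 0 + 0 + 0 − 3)/7 = 0.1429
Numerator Σ_{t=1}^{6}(z_t−z̄)(z_{t+1}−z̄) = 3.5510
Denominator Σ(z_t−z̄)² = 14.8571
r_1 = 3.5510 / 14.8571 = 0.239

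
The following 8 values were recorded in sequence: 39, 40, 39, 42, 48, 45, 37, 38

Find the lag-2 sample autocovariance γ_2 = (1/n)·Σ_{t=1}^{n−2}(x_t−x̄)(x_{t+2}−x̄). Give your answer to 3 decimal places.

-5.875

Mean x̄ = (39 + 40 + 39 + 42 + 48 + 45 + 37 + 38)/8 = 41.0000
Σ_{t=1}^{6}(x_t−x̄)(x_{t+2}−x̄) = -47.0000
γ_2 = -47.0000 / 8 = -5.875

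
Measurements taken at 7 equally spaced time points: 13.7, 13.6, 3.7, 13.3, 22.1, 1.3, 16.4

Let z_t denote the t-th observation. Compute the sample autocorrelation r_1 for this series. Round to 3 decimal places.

Mean z̄ = (13.7 + 13.6 + 3.7 + 13.3 + 22.1 + 1.3 + 16.4)/7 = 12.0143
Deviations from mean: 1.6857, 1.5857, -8.3143, 1.2857, 10.0857, -10.7143, 4.3857
Numerator Σ_{t=1}^{6}(z_t−z̄)(z_{t+1}−z̄) = -163.2845
Denominator Σ(z_t−z̄)² = 311.8886
r_1 = -163.2845 / 311.8886 = -0.524

-0.524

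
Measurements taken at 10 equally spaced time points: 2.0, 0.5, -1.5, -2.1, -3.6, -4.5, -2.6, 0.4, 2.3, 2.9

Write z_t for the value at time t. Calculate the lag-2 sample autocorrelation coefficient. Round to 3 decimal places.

0.068

Mean z̄ = (2.0 + 0.5 − 1.5 − 2.1 − 3.6 − 4.5 − 2.6 + 0.4 + 2.3 + 2.9)/10 = -0.6200
Numerator Σ_{t=1}^{8}(z_t−z̄)(z_{t+2}−z̄) = 4.1532
Denominator Σ(z_t−z̄)² = 60.8960
r_2 = 4.1532 / 60.8960 = 0.068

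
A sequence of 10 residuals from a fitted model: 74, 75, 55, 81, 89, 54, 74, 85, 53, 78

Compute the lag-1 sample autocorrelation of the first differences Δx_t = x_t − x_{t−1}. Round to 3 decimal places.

First differences Δx: 1, -20, 26, 8, -35, 20, 11, -32, 25
Mean of differences = 0.4444
Numerator Σ(Δx_t−Δx̄)(Δx_{t+1}−Δx̄) = -2234.4198
Denominator Σ(Δx_t−Δx̄)² = 4534.2222
r_1(Δx) = -2234.4198 / 4534.2222 = -0.493

-0.493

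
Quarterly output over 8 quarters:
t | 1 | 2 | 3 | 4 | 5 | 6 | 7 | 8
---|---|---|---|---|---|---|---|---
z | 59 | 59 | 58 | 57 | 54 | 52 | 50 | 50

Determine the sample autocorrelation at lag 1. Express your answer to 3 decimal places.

Mean z̄ = (59 + 59 + 58 + 57 + 54 + 52 + 50 + 50)/8 = 54.8750
Deviations from mean: 4.1250, 4.1250, 3.1250, 2.1250, -0.8750, -2.8750, -4.8750, -4.8750
Σ(z_t−z̄)(z_{t+1}−z̄) = (17.0156) + (12.8906) + (6.6406) + (-1.8594) + (2.5156) + (14.0156) + (23.7656) = 74.9844
Denominator Σ(z_t−z̄)² = 104.8750
r_1 = 74.9844 / 104.8750 = 0.715

0.715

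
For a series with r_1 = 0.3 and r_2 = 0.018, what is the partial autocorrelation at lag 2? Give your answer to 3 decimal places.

φ_{22} = (r_2 − r_1²) / (1 − r_1²)
r_1² = (0.3)² = 0.09
Numerator = 0.018 − 0.0900 = -0.0720; denominator = 1 − 0.0900 = 0.9100
φ_{22} = -0.0720 / 0.9100 = -0.079

-0.079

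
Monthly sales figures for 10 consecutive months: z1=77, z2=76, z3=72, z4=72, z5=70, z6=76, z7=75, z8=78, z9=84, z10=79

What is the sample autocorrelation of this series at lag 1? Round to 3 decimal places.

0.528

Mean z̄ = (77 + 76 + 72 + 72 + 70 + 76 + 75 + 78 + 84 + 79)/10 = 75.9000
Numerator Σ_{t=1}^{9}(z_t−z̄)(z_{t+1}−z̄) = 77.4900
Denominator Σ(z_t−z̄)² = 146.9000
r_1 = 77.4900 / 146.9000 = 0.528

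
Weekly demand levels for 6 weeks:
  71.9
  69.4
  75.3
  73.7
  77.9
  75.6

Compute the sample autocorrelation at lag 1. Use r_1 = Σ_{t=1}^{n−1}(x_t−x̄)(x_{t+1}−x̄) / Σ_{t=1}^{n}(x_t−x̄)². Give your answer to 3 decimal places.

0.186

Mean x̄ = (71.9 + 69.4 + 75.3 + 73.7 + 77.9 + 75.6)/6 = 73.9667
Deviations from mean: -2.0667, -4.5667, 1.3333, -0.2667, 3.9333, 1.6333
Numerator Σ_{t=1}^{5}(x_t−x̄)(x_{t+1}−x̄) = 8.3689
Denominator Σ(x_t−x̄)² = 45.1133
r_1 = 8.3689 / 45.1133 = 0.186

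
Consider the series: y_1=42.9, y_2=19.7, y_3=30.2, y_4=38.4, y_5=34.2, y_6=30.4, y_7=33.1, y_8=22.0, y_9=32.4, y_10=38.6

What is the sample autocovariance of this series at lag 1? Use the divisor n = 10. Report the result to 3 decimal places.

Mean ȳ = (42.9 + 19.7 + 30.2 + 38.4 + 34.2 + 30.4 + 33.1 + 22.0 + 32.4 + 38.6)/10 = 32.1900
Σ_{t=1}^{9}(y_t−ȳ)(y_{t+1}−ȳ) = -124.0821
γ_1 = -124.0821 / 10 = -12.408

-12.408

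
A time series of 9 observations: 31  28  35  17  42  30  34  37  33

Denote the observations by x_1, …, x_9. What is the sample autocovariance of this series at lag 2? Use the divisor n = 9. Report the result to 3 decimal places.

Mean x̄ = (31 + 28 + 35 + 17 + 42 + 30 + 34 + 37 + 33)/9 = 31.8889
Σ_{t=1}^{7}(x_t−x̄)(x_{t+2}−x̄) = 128.7531
γ_2 = 128.7531 / 9 = 14.306

14.306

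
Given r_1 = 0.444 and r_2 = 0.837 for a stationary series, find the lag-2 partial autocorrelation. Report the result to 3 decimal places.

0.797

φ_{22} = (r_2 − r_1²) / (1 − r_1²)
r_1² = (0.444)² = 0.197136
Numerator = 0.837 − 0.1971 = 0.6399; denominator = 1 − 0.1971 = 0.8029
φ_{22} = 0.6399 / 0.8029 = 0.797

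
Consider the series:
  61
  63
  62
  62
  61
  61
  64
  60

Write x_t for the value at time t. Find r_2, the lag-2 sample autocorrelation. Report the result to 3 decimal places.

-0.054

Mean x̄ = (61 + 63 + 62 + 62 + 61 + 61 + 64 + 60)/8 = 61.7500
Deviations from mean: -0.7500, 1.2500, 0.2500, 0.2500, -0.7500, -0.7500, 2.2500, -1.7500
Σ(x_t−x̄)(x_{t+2}−x̄) = (-0.1875) + (0.3125) + (-0.1875) + (-0.1875) + (-1.6875) + (1.3125) = -0.6250
Denominator Σ(x_t−x̄)² = 11.5000
r_2 = -0.6250 / 11.5000 = -0.054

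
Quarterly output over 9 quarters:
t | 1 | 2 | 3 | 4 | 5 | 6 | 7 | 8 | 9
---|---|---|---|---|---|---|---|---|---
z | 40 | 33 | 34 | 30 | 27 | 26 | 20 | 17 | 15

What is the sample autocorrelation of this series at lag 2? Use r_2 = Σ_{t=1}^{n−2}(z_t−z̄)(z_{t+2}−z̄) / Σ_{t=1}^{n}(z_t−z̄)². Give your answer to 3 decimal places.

0.359

Mean z̄ = (40 + 33 + 34 + 30 + 27 + 26 + 20 + 17 + 15)/9 = 26.8889
Σ(z_t−z̄)(z_{t+2}−z̄) = (93.2346) + (19.0123) + (0.7901) + (-2.7654) + (-0.7654) + (8.7901) + (81.9012) = 200.1975
Denominator Σ(z_t−z̄)² = 556.8889
r_2 = 200.1975 / 556.8889 = 0.359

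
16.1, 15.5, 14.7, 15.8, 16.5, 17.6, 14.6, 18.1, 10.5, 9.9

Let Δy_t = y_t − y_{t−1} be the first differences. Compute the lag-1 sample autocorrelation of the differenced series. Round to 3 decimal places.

-0.489

First differences Δy: -0.6, -0.8, 1.1, 0.7, 1.1, -3.0, 3.5, -7.6, -0.6
Mean of differences = -0.6889
Numerator Σ(Δy_t−Δȳ)(Δy_{t+1}−Δȳ) = -38.6190
Denominator Σ(Δy_t−Δȳ)² = 79.0089
r_1(Δy) = -38.6190 / 79.0089 = -0.489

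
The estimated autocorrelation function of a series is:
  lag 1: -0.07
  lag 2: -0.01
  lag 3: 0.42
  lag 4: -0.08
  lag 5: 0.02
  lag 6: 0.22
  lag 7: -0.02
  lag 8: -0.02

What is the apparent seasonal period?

3

The largest autocorrelation is r_3 = 0.42, with a weaker echo at lag 6 (0.22); the remaining lags stay at or below 0.02.
The dominant spike at lag 3 indicates a seasonal period of 3.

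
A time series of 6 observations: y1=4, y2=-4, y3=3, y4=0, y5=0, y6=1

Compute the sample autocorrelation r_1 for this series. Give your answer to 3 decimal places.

Mean ȳ = (4 − 4 + 3 + 0 + 0 + 1)/6 = 0.6667
Σ(y_t−ȳ)(y_{t+1}−ȳ) = (-15.5556) + (-10.8889) + (-1.5556) + (0.4444) + (-0.2222) = -27.7778
Denominator Σ(y_t−ȳ)² = 39.3333
r_1 = -27.7778 / 39.3333 = -0.706

-0.706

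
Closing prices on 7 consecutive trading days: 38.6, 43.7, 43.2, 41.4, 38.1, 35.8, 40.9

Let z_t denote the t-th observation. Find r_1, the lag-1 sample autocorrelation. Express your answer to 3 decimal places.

0.244

Mean z̄ = (38.6 + 43.7 + 43.2 + 41.4 + 38.1 + 35.8 + 40.9)/7 = 40.2429
Deviations from mean: -1.6429, 3.4571, 2.9571, 1.1571, -2.1429, -4.4429, 0.6571
Σ(z_t−z̄)(z_{t+1}−z̄) = (-5.6796) + (10.2233) + (3.4218) + (-2.4796) + (9.5204) + (-2.9196) = 12.0867
Denominator Σ(z_t−z̄)² = 49.4971
r_1 = 12.0867 / 49.4971 = 0.244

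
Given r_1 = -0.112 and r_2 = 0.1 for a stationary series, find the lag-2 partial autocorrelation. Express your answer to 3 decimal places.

0.089

φ_{22} = (r_2 − r_1²) / (1 − r_1²)
r_1² = (-0.112)² = 0.012544
Numerator = 0.1 − 0.0125 = 0.0875; denominator = 1 − 0.0125 = 0.9875
φ_{22} = 0.0875 / 0.9875 = 0.089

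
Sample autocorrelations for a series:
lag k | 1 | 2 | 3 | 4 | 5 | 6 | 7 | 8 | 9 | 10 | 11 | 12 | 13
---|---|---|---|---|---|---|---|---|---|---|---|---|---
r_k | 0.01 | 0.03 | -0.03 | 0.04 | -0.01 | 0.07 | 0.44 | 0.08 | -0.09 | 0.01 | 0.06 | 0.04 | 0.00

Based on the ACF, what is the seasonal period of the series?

The largest autocorrelation is r_7 = 0.44; the remaining lags stay at or below 0.08.
The dominant spike at lag 7 indicates a seasonal period of 7.

7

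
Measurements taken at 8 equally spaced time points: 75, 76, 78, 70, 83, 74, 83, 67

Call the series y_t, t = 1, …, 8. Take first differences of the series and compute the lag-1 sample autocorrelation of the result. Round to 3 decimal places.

-0.701

First differences Δy: 1, 2, -8, 13, -9, 9, -16
Mean of differences = -1.1429
Numerator Σ(Δy_t−Δȳ)(Δy_{t+1}−Δȳ) = -453.3061
Denominator Σ(Δy_t−Δȳ)² = 646.8571
r_1(Δy) = -453.3061 / 646.8571 = -0.701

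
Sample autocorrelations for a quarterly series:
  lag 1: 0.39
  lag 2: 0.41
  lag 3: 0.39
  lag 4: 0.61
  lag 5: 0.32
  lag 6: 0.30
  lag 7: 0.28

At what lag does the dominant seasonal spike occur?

4

The largest autocorrelation is r_4 = 0.61; the remaining lags stay at or below 0.41.
The dominant spike at lag 4 indicates a seasonal period of 4.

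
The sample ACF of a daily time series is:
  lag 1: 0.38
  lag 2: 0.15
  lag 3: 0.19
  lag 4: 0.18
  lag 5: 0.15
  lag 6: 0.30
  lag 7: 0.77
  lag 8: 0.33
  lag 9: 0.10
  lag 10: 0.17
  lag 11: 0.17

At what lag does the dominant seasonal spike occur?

7

The largest autocorrelation is r_7 = 0.77; the remaining lags stay at or below 0.38. The elevated value at lag 1 (0.38), dropping to 0.15 at lag 2, reflects decaying short-term dependence rather than seasonality.
The dominant spike at lag 7 indicates a seasonal period of 7.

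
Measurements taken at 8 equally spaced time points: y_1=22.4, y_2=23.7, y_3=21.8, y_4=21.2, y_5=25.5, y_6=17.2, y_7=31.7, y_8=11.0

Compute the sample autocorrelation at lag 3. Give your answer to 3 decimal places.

Mean ȳ = (22.4 + 23.7 + 21.8 + 21.2 + 25.5 + 17.2 + 31.7 + 11.0)/8 = 21.8125
Deviations from mean: 0.5875, 1.8875, -0.0125, -0.6125, 3.6875, -4.6125, 9.8875, -10.8125
Σ(y_t−ȳ)(y_{t+3}−ȳ) = (-0.3598) + (6.9602) + (0.0577) + (-6.0561) + (-39.8711) = -39.2692
Denominator Σ(y_t−ȳ)² = 253.8288
r_3 = -39.2692 / 253.8288 = -0.155

-0.155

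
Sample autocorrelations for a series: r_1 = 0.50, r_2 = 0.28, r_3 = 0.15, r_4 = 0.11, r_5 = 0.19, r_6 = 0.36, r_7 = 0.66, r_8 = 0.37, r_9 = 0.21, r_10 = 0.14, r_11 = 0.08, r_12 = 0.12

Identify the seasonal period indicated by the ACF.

7

The largest autocorrelation is r_7 = 0.66; the remaining lags stay at or below 0.50. The elevated value at lag 1 (0.50), dropping to 0.28 at lag 2, reflects decaying short-term dependence rather than seasonality.
The dominant spike at lag 7 indicates a seasonal period of 7.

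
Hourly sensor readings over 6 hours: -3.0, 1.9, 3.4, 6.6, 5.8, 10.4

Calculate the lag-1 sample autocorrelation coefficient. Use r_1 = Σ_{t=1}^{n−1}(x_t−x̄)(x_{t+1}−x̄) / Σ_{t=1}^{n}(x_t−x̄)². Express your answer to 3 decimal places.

0.289

Mean x̄ = (-3.0 + 1.9 + 3.4 + 6.6 + 5.8 + 10.4)/6 = 4.1833
Deviations from mean: -7.1833, -2.2833, -0.7833, 2.4167, 1.6167, 6.2167
Numerator Σ_{t=1}^{5}(x_t−x̄)(x_{t+1}−x̄) = 30.2547
Denominator Σ(x_t−x̄)² = 104.5283
r_1 = 30.2547 / 104.5283 = 0.289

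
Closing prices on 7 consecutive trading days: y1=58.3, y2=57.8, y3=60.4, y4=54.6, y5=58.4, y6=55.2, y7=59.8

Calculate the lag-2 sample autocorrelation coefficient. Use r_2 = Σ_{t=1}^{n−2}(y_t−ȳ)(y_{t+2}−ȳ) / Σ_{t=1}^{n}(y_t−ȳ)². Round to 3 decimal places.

0.436

Mean ȳ = (58.3 + 57.8 + 60.4 + 54.6 + 58.4 + 55.2 + 59.8)/7 = 57.7857
Deviations from mean: 0.5143, 0.0143, 2.6143, -3.1857, 0.6143, -2.5857, 2.0143
Σ(y_t−ȳ)(y_{t+2}−ȳ) = (1.3445) + (-0.0455) + (1.6059) + (8.2373) + (1.2373) = 12.3796
Denominator Σ(y_t−ȳ)² = 28.3686
r_2 = 12.3796 / 28.3686 = 0.436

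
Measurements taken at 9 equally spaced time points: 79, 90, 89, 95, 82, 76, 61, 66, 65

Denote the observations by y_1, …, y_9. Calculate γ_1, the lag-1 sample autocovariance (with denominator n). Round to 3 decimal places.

87.060

Mean ȳ = (79 + 90 + 89 + 95 + 82 + 76 + 61 + 66 + 65)/9 = 78.1111
Σ_{t=1}^{8}(y_t−ȳ)(y_{t+1}−ȳ) = 783.5432
γ_1 = 783.5432 / 9 = 87.060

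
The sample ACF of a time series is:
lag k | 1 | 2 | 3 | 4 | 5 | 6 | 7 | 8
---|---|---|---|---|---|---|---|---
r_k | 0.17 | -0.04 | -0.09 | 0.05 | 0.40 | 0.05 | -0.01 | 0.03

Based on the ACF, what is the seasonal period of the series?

The largest autocorrelation is r_5 = 0.40; the remaining lags stay at or below 0.17.
The dominant spike at lag 5 indicates a seasonal period of 5.

5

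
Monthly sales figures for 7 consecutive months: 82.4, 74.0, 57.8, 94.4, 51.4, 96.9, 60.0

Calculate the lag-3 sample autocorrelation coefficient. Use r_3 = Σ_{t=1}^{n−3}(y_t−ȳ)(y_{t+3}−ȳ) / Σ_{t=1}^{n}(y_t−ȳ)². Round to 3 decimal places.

-0.243

Mean ȳ = (82.4 + 74.0 + 57.8 + 94.4 + 51.4 + 96.9 + 60.0)/7 = 73.8429
Deviations from mean: 8.5571, 0.1571, -16.0429, 20.5571, -22.4429, 23.0571, -13.8429
Numerator Σ_{t=1}^{4}(y_t−ȳ)(y_{t+3}−ȳ) = -482.0884
Denominator Σ(y_t−ȳ)² = 1980.1571
r_3 = -482.0884 / 1980.1571 = -0.243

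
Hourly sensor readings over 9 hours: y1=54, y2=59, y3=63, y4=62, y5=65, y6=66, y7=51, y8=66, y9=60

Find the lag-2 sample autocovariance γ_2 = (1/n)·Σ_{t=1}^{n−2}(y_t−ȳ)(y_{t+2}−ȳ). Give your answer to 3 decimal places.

-0.840

Mean ȳ = (54 + 59 + 63 + 62 + 65 + 66 + 51 + 66 + 60)/9 = 60.6667
Σ_{t=1}^{7}(y_t−ȳ)(y_{t+2}−ȳ) = -7.5556
γ_2 = -7.5556 / 9 = -0.840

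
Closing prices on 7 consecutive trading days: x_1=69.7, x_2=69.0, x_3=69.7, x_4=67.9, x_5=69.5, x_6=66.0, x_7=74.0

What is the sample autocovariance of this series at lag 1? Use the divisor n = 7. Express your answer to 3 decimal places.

Mean x̄ = (69.7 + 69.0 + 69.7 + 67.9 + 69.5 + 66.0 + 74.0)/7 = 69.4000
Σ_{t=1}^{6}(x_t−x̄)(x_{t+1}−x̄) = -16.8200
γ_1 = -16.8200 / 7 = -2.403

-2.403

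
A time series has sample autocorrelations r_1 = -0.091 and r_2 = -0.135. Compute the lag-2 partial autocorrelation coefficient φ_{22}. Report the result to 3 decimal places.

φ_{22} = (r_2 − r_1²) / (1 − r_1²)
r_1² = (-0.091)² = 0.008281
Numerator = -0.135 − 0.0083 = -0.1433; denominator = 1 − 0.0083 = 0.9917
φ_{22} = -0.1433 / 0.9917 = -0.144

-0.144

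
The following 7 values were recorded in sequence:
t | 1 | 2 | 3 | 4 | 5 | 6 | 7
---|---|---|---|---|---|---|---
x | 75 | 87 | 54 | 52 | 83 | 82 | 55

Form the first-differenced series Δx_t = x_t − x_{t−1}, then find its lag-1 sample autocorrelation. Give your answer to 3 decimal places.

-0.148

First differences Δx: 12, -33, -2, 31, -1, -27
Mean of differences = -3.3333
Numerator Σ(Δx_t−Δx̄)(Δx_{t+1}−Δx̄) = -423.7778
Denominator Σ(Δx_t−Δx̄)² = 2861.3333
r_1(Δx) = -423.7778 / 2861.3333 = -0.148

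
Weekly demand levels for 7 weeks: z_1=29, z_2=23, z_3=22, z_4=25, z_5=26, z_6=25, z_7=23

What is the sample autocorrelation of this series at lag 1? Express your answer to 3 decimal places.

-0.096

Mean z̄ = (29 + 23 + 22 + 25 + 26 + 25 + 23)/7 = 24.7143
Deviations from mean: 4.2857, -1.7143, -2.7143, 0.2857, 1.2857, 0.2857, -1.7143
Numerator Σ_{t=1}^{6}(z_t−z̄)(z_{t+1}−z̄) = -3.2245
Denominator Σ(z_t−z̄)² = 33.4286
r_1 = -3.2245 / 33.4286 = -0.096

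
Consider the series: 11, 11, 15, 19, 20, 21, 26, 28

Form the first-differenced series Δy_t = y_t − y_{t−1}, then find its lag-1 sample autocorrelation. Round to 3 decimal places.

First differences Δy: 0, 4, 4, 1, 1, 5, 2
Mean of differences = 2.4286
Numerator Σ(Δy_t−Δȳ)(Δy_{t+1}−Δȳ) = -6.3265
Denominator Σ(Δy_t−Δȳ)² = 21.7143
r_1(Δy) = -6.3265 / 21.7143 = -0.291

-0.291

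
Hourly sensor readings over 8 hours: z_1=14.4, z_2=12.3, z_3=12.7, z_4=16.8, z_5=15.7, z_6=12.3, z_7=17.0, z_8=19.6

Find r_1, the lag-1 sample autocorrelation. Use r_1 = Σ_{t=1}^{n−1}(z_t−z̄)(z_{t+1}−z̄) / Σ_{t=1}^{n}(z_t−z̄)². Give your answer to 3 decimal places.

0.146

Mean z̄ = (14.4 + 12.3 + 12.7 + 16.8 + 15.7 + 12.3 + 17.0 + 19.6)/8 = 15.1000
Deviations from mean: -0.7000, -2.8000, -2.4000, 1.7000, 0.6000, -2.8000, 1.9000, 4.5000
Σ(z_t−z̄)(z_{t+1}−z̄) = (1.9600) + (6.7200) + (-4.0800) + (1.0200) + (-1.6800) + (-5.3200) + (8.5500) = 7.1700
Denominator Σ(z_t−z̄)² = 49.0400
r_1 = 7.1700 / 49.0400 = 0.146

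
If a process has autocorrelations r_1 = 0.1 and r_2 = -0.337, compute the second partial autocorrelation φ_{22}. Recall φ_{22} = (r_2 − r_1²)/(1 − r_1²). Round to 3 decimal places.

-0.351

φ_{22} = (r_2 − r_1²) / (1 − r_1²)
r_1² = (0.1)² = 0.01
Numerator = -0.337 − 0.0100 = -0.3470; denominator = 1 − 0.0100 = 0.9900
φ_{22} = -0.3470 / 0.9900 = -0.351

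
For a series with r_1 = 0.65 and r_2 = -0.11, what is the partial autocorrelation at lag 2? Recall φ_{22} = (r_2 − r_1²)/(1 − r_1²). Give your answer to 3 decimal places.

φ_{22} = (r_2 − r_1²) / (1 − r_1²)
r_1² = (0.65)² = 0.4225
Numerator = -0.11 − 0.4225 = -0.5325; denominator = 1 − 0.4225 = 0.5775
φ_{22} = -0.5325 / 0.5775 = -0.922

-0.922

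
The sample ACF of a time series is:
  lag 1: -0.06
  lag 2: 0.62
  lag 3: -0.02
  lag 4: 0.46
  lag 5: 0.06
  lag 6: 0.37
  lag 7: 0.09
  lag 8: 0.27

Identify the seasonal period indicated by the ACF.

2

The largest autocorrelation is r_2 = 0.62, with weaker echoes at lags 4 (0.46), 6 (0.37) and 8 (0.27); the remaining lags stay at or below 0.09.
The dominant spike at lag 2 indicates a seasonal period of 2.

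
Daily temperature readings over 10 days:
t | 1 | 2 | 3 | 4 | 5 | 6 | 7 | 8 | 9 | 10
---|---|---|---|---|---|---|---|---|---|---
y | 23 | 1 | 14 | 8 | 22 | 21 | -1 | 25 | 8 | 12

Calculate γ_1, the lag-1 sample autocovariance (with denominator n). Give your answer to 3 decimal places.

-44.329

Mean ȳ = (23 + 1 + 14 + 8 + 22 + 21 − 1 + 25 + 8 + 12)/10 = 13.3000
Σ_{t=1}^{9}(y_t−ȳ)(y_{t+1}−ȳ) = -443.2900
γ_1 = -443.2900 / 10 = -44.329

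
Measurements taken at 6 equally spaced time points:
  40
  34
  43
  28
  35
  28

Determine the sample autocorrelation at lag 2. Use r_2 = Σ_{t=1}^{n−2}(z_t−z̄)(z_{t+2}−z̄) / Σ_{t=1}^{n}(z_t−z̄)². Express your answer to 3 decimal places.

0.513

Mean z̄ = (40 + 34 + 43 + 28 + 35 + 28)/6 = 34.6667
Deviations from mean: 5.3333, -0.6667, 8.3333, -6.6667, 0.3333, -6.6667
Σ(z_t−z̄)(z_{t+2}−z̄) = (44.4444) + (4.4444) + (2.7778) + (44.4444) = 96.1111
Denominator Σ(z_t−z̄)² = 187.3333
r_2 = 96.1111 / 187.3333 = 0.513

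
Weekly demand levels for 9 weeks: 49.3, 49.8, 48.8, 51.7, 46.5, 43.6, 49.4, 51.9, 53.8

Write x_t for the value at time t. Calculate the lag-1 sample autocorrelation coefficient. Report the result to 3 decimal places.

Mean x̄ = (49.3 + 49.8 + 48.8 + 51.7 + 46.5 + 43.6 + 49.4 + 51.9 + 53.8)/9 = 49.4222
Numerator Σ_{t=1}^{8}(x_t−x̄)(x_{t+1}−x̄) = 19.5806
Denominator Σ(x_t−x̄)² = 73.4756
r_1 = 19.5806 / 73.4756 = 0.266

0.266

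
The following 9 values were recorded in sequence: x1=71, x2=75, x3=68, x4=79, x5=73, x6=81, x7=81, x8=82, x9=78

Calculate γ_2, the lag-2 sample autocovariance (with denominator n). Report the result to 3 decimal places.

Mean x̄ = (71 + 75 + 68 + 79 + 73 + 81 + 81 + 82 + 78)/9 = 76.4444
Σ_{t=1}^{7}(x_t−x̄)(x_{t+2}−x̄) = 99.7160
γ_2 = 99.7160 / 9 = 11.080

11.080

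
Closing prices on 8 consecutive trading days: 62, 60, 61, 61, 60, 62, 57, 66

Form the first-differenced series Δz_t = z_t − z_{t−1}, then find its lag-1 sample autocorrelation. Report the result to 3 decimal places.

First differences Δz: -2, 1, 0, -1, 2, -5, 9
Mean of differences = 0.5714
Numerator Σ(Δz_t−Δz̄)(Δz_{t+1}−Δz̄) = -57.6122
Denominator Σ(Δz_t−Δz̄)² = 113.7143
r_1(Δz) = -57.6122 / 113.7143 = -0.507

-0.507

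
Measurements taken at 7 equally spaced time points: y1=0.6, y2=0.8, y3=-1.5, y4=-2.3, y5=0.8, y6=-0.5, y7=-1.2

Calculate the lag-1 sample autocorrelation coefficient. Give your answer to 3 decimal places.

Mean ȳ = (0.6 + 0.8 − 1.5 − 2.3 + 0.8 − 0.5 − 1.2)/7 = -0.4714
Deviations from mean: 1.0714, 1.2714, -1.0286, -1.8286, 1.2714, -0.0286, -0.7286
Numerator Σ_{t=1}^{6}(y_t−ȳ)(y_{t+1}−ȳ) = -0.4051
Denominator Σ(y_t−ȳ)² = 9.3143
r_1 = -0.4051 / 9.3143 = -0.043

-0.043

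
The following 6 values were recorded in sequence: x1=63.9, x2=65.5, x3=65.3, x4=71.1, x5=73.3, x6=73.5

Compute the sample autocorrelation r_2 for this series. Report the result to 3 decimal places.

0.048

Mean x̄ = (63.9 + 65.5 + 65.3 + 71.1 + 73.3 + 73.5)/6 = 68.7667
Numerator Σ_{t=1}^{4}(x_t−x̄)(x_{t+2}−x̄) = 4.5778
Denominator Σ(x_t−x̄)² = 94.7733
r_2 = 4.5778 / 94.7733 = 0.048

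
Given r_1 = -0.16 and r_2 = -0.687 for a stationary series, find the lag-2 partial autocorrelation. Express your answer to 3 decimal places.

φ_{22} = (r_2 − r_1²) / (1 − r_1²)
r_1² = (-0.16)² = 0.0256
Numerator = -0.687 − 0.0256 = -0.7126; denominator = 1 − 0.0256 = 0.9744
φ_{22} = -0.7126 / 0.9744 = -0.731

-0.731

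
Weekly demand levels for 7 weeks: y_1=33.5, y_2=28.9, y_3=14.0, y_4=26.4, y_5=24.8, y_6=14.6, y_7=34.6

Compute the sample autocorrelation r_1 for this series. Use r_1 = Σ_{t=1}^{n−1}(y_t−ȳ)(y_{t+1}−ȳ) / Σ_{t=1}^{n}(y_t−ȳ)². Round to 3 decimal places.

Mean ȳ = (33.5 + 28.9 + 14.0 + 26.4 + 24.8 + 14.6 + 34.6)/7 = 25.2571
Σ(y_t−ȳ)(y_{t+1}−ȳ) = (30.0276) + (-41.0082) + (-12.8653) + (-0.5224) + (4.8718) + (-99.5682) = -119.0647
Denominator Σ(y_t−ȳ)² = 410.3171
r_1 = -119.0647 / 410.3171 = -0.290

-0.290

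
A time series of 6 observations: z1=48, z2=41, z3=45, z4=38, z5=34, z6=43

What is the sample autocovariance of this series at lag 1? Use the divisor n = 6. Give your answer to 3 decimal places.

Mean z̄ = (48 + 41 + 45 + 38 + 34 + 43)/6 = 41.5000
Deviations: 6.5000, -0.5000, 3.5000, -3.5000, -7.5000, 1.5000
Σ_{t=1}^{5}(z_t−z̄)(z_{t+1}−z̄) = -2.2500
γ_1 = -2.2500 / 6 = -0.375

-0.375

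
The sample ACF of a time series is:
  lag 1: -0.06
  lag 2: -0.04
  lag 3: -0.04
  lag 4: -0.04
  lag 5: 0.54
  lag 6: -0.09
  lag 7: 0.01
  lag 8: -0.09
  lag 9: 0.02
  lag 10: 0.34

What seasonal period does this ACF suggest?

The largest autocorrelation is r_5 = 0.54, with a weaker echo at lag 10 (0.34); the remaining lags stay at or below 0.02.
The dominant spike at lag 5 indicates a seasonal period of 5.

5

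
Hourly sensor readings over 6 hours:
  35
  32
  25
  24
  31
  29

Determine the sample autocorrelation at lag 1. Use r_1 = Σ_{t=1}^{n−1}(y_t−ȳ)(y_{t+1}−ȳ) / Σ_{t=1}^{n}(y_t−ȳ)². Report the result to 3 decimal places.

Mean ȳ = (35 + 32 + 25 + 24 + 31 + 29)/6 = 29.3333
Σ(y_t−ȳ)(y_{t+1}−ȳ) = (15.1111) + (-11.5556) + (23.1111) + (-8.8889) + (-0.5556) = 17.2222
Denominator Σ(y_t−ȳ)² = 89.3333
r_1 = 17.2222 / 89.3333 = 0.193

0.193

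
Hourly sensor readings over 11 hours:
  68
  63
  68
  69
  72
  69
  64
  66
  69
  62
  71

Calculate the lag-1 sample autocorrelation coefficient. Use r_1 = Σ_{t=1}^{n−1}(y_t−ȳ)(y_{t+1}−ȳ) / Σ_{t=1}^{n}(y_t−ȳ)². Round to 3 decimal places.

-0.199

Mean ȳ = (68 + 63 + 68 + 69 + 72 + 69 + 64 + 66 + 69 + 62 + 71)/11 = 67.3636
Numerator Σ_{t=1}^{10}(y_t−ȳ)(y_{t+1}−ȳ) = -20.7686
Denominator Σ(y_t−ȳ)² = 104.5455
r_1 = -20.7686 / 104.5455 = -0.199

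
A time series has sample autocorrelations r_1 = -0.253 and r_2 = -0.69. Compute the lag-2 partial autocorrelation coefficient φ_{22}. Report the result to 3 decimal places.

-0.806

φ_{22} = (r_2 − r_1²) / (1 − r_1²)
r_1² = (-0.253)² = 0.064009
Numerator = -0.69 − 0.0640 = -0.7540; denominator = 1 − 0.0640 = 0.9360
φ_{22} = -0.7540 / 0.9360 = -0.806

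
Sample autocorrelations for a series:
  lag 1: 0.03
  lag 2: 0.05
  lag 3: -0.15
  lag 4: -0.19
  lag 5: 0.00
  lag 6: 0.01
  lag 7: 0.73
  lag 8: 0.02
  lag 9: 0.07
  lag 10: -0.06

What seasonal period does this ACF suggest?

The largest autocorrelation is r_7 = 0.73; the remaining lags stay at or below 0.07.
The dominant spike at lag 7 indicates a seasonal period of 7.

7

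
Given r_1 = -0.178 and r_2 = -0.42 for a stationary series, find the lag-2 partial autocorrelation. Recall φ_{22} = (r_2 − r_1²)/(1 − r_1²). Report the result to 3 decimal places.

-0.466

φ_{22} = (r_2 − r_1²) / (1 − r_1²)
r_1² = (-0.178)² = 0.031684
Numerator = -0.42 − 0.0317 = -0.4517; denominator = 1 − 0.0317 = 0.9683
φ_{22} = -0.4517 / 0.9683 = -0.466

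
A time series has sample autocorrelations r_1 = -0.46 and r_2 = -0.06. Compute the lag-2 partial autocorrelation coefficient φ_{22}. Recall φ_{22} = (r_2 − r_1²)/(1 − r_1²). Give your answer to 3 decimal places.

φ_{22} = (r_2 − r_1²) / (1 − r_1²)
r_1² = (-0.46)² = 0.2116
Numerator = -0.06 − 0.2116 = -0.2716; denominator = 1 − 0.2116 = 0.7884
φ_{22} = -0.2716 / 0.7884 = -0.344

-0.344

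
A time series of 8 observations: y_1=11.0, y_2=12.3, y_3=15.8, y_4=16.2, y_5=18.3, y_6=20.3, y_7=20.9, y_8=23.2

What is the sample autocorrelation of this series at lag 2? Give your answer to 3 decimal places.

0.250

Mean ȳ = (11.0 + 12.3 + 15.8 + 16.2 + 18.3 + 20.3 + 20.9 + 23.2)/8 = 17.2500
Deviations from mean: -6.2500, -4.9500, -1.4500, -1.0500, 1.0500, 3.0500, 3.6500, 5.9500
Σ(y_t−ȳ)(y_{t+2}−ȳ) = (9.0625) + (5.1975) + (-1.5225) + (-3.2025) + (3.8325) + (18.1475) = 31.5150
Denominator Σ(y_t−ȳ)² = 125.9000
r_2 = 31.5150 / 125.9000 = 0.250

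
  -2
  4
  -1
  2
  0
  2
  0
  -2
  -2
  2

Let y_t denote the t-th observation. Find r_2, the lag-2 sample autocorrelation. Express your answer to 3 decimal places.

Mean ȳ = (-2 + 4 − 1 + 2 + 0 + 2 + 0 − 2 − 2 + 2)/10 = 0.3000
Numerator Σ_{t=1}^{8}(y_t−ȳ)(y_{t+2}−ȳ) = 5.5200
Denominator Σ(y_t−ȳ)² = 40.1000
r_2 = 5.5200 / 40.1000 = 0.138

0.138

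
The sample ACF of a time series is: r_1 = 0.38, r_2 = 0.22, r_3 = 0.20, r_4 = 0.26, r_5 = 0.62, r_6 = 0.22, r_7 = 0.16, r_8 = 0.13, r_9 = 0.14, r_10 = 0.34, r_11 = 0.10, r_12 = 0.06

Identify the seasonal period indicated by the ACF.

The largest autocorrelation is r_5 = 0.62; the remaining lags stay at or below 0.38. The elevated value at lag 1 (0.38), dropping to 0.22 at lag 2, reflects decaying short-term dependence rather than seasonality.
The dominant spike at lag 5 indicates a seasonal period of 5.

5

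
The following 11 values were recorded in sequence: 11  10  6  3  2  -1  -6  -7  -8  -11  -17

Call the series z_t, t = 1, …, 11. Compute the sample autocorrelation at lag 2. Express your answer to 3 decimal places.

Mean z̄ = (11 + 10 + 6 + 3 + 2 − 1 − 6 − 7 − 8 − 11 − 17)/11 = -1.6364
Numerator Σ_{t=1}^{9}(z_t−z̄)(z_{t+2}−z̄) = 337.6446
Denominator Σ(z_t−z̄)² = 800.5455
r_2 = 337.6446 / 800.5455 = 0.422

0.422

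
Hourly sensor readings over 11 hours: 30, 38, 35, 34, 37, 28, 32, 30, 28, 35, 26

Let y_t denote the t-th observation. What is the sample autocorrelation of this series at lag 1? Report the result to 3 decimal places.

-0.131

Mean ȳ = (30 + 38 + 35 + 34 + 37 + 28 + 32 + 30 + 28 + 35 + 26)/11 = 32.0909
Numerator Σ_{t=1}^{10}(y_t−ȳ)(y_{t+1}−ȳ) = -20.8264
Denominator Σ(y_t−ȳ)² = 158.9091
r_1 = -20.8264 / 158.9091 = -0.131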